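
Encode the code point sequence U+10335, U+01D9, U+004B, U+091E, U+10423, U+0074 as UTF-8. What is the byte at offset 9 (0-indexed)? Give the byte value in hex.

U+10335 → 4-byte form F0 90 8C B5 at offsets 0–3.
U+01D9 → 2-byte form C7 99 at offsets 4–5.
U+004B → 1-byte form 4B at offsets 6–6.
U+091E → 3-byte form E0 A4 9E at offsets 7–9.
Offset 9 falls in char 4's range; it's byte 3 of E0 A4 9E = 0x9E.

0x9E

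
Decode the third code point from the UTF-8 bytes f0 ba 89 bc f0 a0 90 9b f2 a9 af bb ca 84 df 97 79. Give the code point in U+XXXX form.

U+A9BFB

Offset 0: leading byte 0xF0 = 11110000 → 4-byte char #1 = F0 BA 89 BC.
Offset 4: leading byte 0xF0 = 11110000 → 4-byte char #2 = F0 A0 90 9B.
Offset 8: leading byte 0xF2 = 11110010 → 4-byte char #3 = F2 A9 AF BB.
Leading byte 0xF2 = 11110010 matches 11110xxx → 4-byte sequence.
Byte 1: 0xF2 = 11110010, payload 010 (3 bits).
Byte 2: 0xA9 = 10101001 (10xxxxxx ✓), payload 101001.
Byte 3: 0xAF = 10101111 (10xxxxxx ✓), payload 101111.
Byte 4: 0xBB = 10111011 (10xxxxxx ✓), payload 111011.
Concatenate: 010101001101111111011 = 0xA9BFB (21 bits → U+A9BFB).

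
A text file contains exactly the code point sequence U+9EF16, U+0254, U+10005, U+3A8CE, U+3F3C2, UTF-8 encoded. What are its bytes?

F2 9E BC 96 C9 94 F0 90 80 85 F0 BA A3 8E F0 BF 8F 82

U+9EF16: 4-byte form → F2 9E BC 96.
U+0254: 2-byte form → C9 94.
U+10005: 4-byte form → F0 90 80 85.
U+3A8CE: 4-byte form → F0 BA A3 8E.
U+3F3C2: 4-byte form → F0 BF 8F 82.
Concatenated (18 bytes): F2 9E BC 96 C9 94 F0 90 80 85 F0 BA A3 8E F0 BF 8F 82.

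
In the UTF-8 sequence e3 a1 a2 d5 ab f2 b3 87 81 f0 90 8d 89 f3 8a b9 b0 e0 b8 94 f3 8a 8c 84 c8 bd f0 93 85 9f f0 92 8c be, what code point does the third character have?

U+B31C1

Offset 0: leading byte 0xE3 = 11100011 → 3-byte char #1 = E3 A1 A2.
Offset 3: leading byte 0xD5 = 11010101 → 2-byte char #2 = D5 AB.
Offset 5: leading byte 0xF2 = 11110010 → 4-byte char #3 = F2 B3 87 81.
Leading byte 0xF2 = 11110010 matches 11110xxx → 4-byte sequence.
Byte 1: 0xF2 = 11110010, payload 010 (3 bits).
Byte 2: 0xB3 = 10110011 (10xxxxxx ✓), payload 110011.
Byte 3: 0x87 = 10000111 (10xxxxxx ✓), payload 000111.
Byte 4: 0x81 = 10000001 (10xxxxxx ✓), payload 000001.
Concatenate: 010110011000111000001 = 0xB31C1 (21 bits → U+B31C1).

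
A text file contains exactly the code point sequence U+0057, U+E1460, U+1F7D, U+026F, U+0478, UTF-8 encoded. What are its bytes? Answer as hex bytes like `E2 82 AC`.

U+0057: 1-byte form → 57.
U+E1460: 4-byte form → F3 A1 91 A0.
U+1F7D: 3-byte form → E1 BD BD.
U+026F: 2-byte form → C9 AF.
U+0478: 2-byte form → D1 B8.
Concatenated (12 bytes): 57 F3 A1 91 A0 E1 BD BD C9 AF D1 B8.

57 F3 A1 91 A0 E1 BD BD C9 AF D1 B8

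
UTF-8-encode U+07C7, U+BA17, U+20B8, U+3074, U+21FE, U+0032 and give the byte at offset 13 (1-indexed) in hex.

0x87

1-indexed offset 13 is 0-indexed offset 12.
U+07C7 → 2-byte form DF 87 at offsets 0–1.
U+BA17 → 3-byte form EB A8 97 at offsets 2–4.
U+20B8 → 3-byte form E2 82 B8 at offsets 5–7.
U+3074 → 3-byte form E3 81 B4 at offsets 8–10.
U+21FE → 3-byte form E2 87 BE at offsets 11–13.
Offset 12 falls in char 5's range; it's byte 2 of E2 87 BE = 0x87.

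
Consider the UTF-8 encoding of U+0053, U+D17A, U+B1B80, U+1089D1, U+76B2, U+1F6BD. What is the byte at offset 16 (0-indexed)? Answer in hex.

0x9F

U+0053 → 1-byte form 53 at offsets 0–0.
U+D17A → 3-byte form ED 85 BA at offsets 1–3.
U+B1B80 → 4-byte form F2 B1 AE 80 at offsets 4–7.
U+1089D1 → 4-byte form F4 88 A7 91 at offsets 8–11.
U+76B2 → 3-byte form E7 9A B2 at offsets 12–14.
U+1F6BD → 4-byte form F0 9F 9A BD at offsets 15–18.
Offset 16 falls in char 6's range; it's byte 2 of F0 9F 9A BD = 0x9F.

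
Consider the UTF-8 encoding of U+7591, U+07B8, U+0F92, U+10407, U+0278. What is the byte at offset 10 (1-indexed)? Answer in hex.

0x90

1-indexed offset 10 is 0-indexed offset 9.
U+7591 → 3-byte form E7 96 91 at offsets 0–2.
U+07B8 → 2-byte form DE B8 at offsets 3–4.
U+0F92 → 3-byte form E0 BE 92 at offsets 5–7.
U+10407 → 4-byte form F0 90 90 87 at offsets 8–11.
Offset 9 falls in char 4's range; it's byte 2 of F0 90 90 87 = 0x90.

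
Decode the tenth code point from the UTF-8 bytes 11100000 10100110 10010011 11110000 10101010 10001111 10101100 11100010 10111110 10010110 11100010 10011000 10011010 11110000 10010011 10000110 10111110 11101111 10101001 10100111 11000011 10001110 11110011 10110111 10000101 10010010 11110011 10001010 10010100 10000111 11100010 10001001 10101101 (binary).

U+226D

Offset 0: leading byte 0xE0 = 11100000 → 3-byte char #1 = E0 A6 93.
Offset 3: leading byte 0xF0 = 11110000 → 4-byte char #2 = F0 AA 8F AC.
Offset 7: leading byte 0xE2 = 11100010 → 3-byte char #3 = E2 BE 96.
Offset 10: leading byte 0xE2 = 11100010 → 3-byte char #4 = E2 98 9A.
Offset 13: leading byte 0xF0 = 11110000 → 4-byte char #5 = F0 93 86 BE.
Offset 17: leading byte 0xEF = 11101111 → 3-byte char #6 = EF A9 A7.
Offset 20: leading byte 0xC3 = 11000011 → 2-byte char #7 = C3 8E.
Offset 22: leading byte 0xF3 = 11110011 → 4-byte char #8 = F3 B7 85 92.
Offset 26: leading byte 0xF3 = 11110011 → 4-byte char #9 = F3 8A 94 87.
Offset 30: leading byte 0xE2 = 11100010 → 3-byte char #10 = E2 89 AD.
Leading byte 0xE2 = 11100010 matches 1110xxxx → 3-byte sequence.
Byte 1: 0xE2 = 11100010, payload 0010 (4 bits).
Byte 2: 0x89 = 10001001 (10xxxxxx ✓), payload 001001.
Byte 3: 0xAD = 10101101 (10xxxxxx ✓), payload 101101.
Concatenate: 0010001001101101 = 0x226D (16 bits → U+226D).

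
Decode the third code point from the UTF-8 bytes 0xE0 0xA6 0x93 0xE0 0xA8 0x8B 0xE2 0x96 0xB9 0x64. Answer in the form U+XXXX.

U+25B9

Offset 0: leading byte 0xE0 = 11100000 → 3-byte char #1 = E0 A6 93.
Offset 3: leading byte 0xE0 = 11100000 → 3-byte char #2 = E0 A8 8B.
Offset 6: leading byte 0xE2 = 11100010 → 3-byte char #3 = E2 96 B9.
Leading byte 0xE2 = 11100010 matches 1110xxxx → 3-byte sequence.
Byte 1: 0xE2 = 11100010, payload 0010 (4 bits).
Byte 2: 0x96 = 10010110 (10xxxxxx ✓), payload 010110.
Byte 3: 0xB9 = 10111001 (10xxxxxx ✓), payload 111001.
Concatenate: 0010010110111001 = 0x25B9 (16 bits → U+25B9).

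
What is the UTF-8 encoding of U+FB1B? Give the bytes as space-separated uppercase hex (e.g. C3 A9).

U+FB1B = 0xFB1B = 64283 decimal. In range U+0800–U+FFFF → 3-byte form: 1110xxxx 10xxxxxx 10xxxxxx.
Binary (16 bits): 1111101100011011.
Split 4+6+6: 1111 | 101100 | 011011.
Byte 1: 11101111 = 0xEF.
Byte 2: 10101100 = 0xAC.
Byte 3: 10011011 = 0x9B.

EF AC 9B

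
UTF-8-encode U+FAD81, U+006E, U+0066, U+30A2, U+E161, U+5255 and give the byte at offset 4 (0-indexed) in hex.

0x6E

U+FAD81 → 4-byte form F3 BA B6 81 at offsets 0–3.
U+006E → 1-byte form 6E at offsets 4–4.
Offset 4 falls in char 2's range; it's byte 1 of 6E = 0x6E.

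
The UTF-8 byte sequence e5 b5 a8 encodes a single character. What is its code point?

Leading byte 0xE5 = 11100101 matches 1110xxxx → 3-byte sequence.
Byte 1: 0xE5 = 11100101, payload 0101 (4 bits).
Byte 2: 0xB5 = 10110101 (10xxxxxx ✓), payload 110101.
Byte 3: 0xA8 = 10101000 (10xxxxxx ✓), payload 101000.
Concatenate: 0101110101101000 = 0x5D68 (16 bits → U+5D68).

U+5D68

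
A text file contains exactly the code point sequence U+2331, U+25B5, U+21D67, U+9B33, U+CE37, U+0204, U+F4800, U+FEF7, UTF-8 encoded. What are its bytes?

U+2331: 3-byte form → E2 8C B1.
U+25B5: 3-byte form → E2 96 B5.
U+21D67: 4-byte form → F0 A1 B5 A7.
U+9B33: 3-byte form → E9 AC B3.
U+CE37: 3-byte form → EC B8 B7.
U+0204: 2-byte form → C8 84.
U+F4800: 4-byte form → F3 B4 A0 80.
U+FEF7: 3-byte form → EF BB B7.
Concatenated (25 bytes): E2 8C B1 E2 96 B5 F0 A1 B5 A7 E9 AC B3 EC B8 B7 C8 84 F3 B4 A0 80 EF BB B7.

E2 8C B1 E2 96 B5 F0 A1 B5 A7 E9 AC B3 EC B8 B7 C8 84 F3 B4 A0 80 EF BB B7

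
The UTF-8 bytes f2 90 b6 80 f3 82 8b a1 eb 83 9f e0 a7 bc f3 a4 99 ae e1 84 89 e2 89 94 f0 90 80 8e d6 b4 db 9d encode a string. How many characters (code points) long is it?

10

Byte at offset 0: 0xF2 = 11110010 → 4-byte char (#1). Advance 4.
Byte at offset 4: 0xF3 = 11110011 → 4-byte char (#2). Advance 4.
Byte at offset 8: 0xEB = 11101011 → 3-byte char (#3). Advance 3.
Byte at offset 11: 0xE0 = 11100000 → 3-byte char (#4). Advance 3.
Byte at offset 14: 0xF3 = 11110011 → 4-byte char (#5). Advance 4.
Byte at offset 18: 0xE1 = 11100001 → 3-byte char (#6). Advance 3.
Byte at offset 21: 0xE2 = 11100010 → 3-byte char (#7). Advance 3.
Byte at offset 24: 0xF0 = 11110000 → 4-byte char (#8). Advance 4.
Byte at offset 28: 0xD6 = 11010110 → 2-byte char (#9). Advance 2.
Byte at offset 30: 0xDB = 11011011 → 2-byte char (#10). Advance 2.
Reached end at offset 32 after 10 code points.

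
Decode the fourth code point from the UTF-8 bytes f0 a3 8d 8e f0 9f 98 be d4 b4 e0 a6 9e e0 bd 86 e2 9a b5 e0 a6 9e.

U+099E

Offset 0: leading byte 0xF0 = 11110000 → 4-byte char #1 = F0 A3 8D 8E.
Offset 4: leading byte 0xF0 = 11110000 → 4-byte char #2 = F0 9F 98 BE.
Offset 8: leading byte 0xD4 = 11010100 → 2-byte char #3 = D4 B4.
Offset 10: leading byte 0xE0 = 11100000 → 3-byte char #4 = E0 A6 9E.
Leading byte 0xE0 = 11100000 matches 1110xxxx → 3-byte sequence.
Byte 1: 0xE0 = 11100000, payload 0000 (4 bits).
Byte 2: 0xA6 = 10100110 (10xxxxxx ✓), payload 100110.
Byte 3: 0x9E = 10011110 (10xxxxxx ✓), payload 011110.
Concatenate: 0000100110011110 = 0x99E (16 bits → U+099E).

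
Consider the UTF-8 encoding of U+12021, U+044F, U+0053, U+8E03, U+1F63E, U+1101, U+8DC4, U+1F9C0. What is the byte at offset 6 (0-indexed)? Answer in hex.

U+12021 → 4-byte form F0 92 80 A1 at offsets 0–3.
U+044F → 2-byte form D1 8F at offsets 4–5.
U+0053 → 1-byte form 53 at offsets 6–6.
Offset 6 falls in char 3's range; it's byte 1 of 53 = 0x53.

0x53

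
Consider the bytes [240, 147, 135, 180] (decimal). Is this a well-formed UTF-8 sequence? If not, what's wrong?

Leading byte 0xF0 = 11110000 → 4-byte form.
Continuation bytes 0x93=10010011, 0x87=10000111, 0xB4=10110100 all match 10xxxxxx.
Decoded value 0x131F4 is ≥ 0x10000 (shortest form) and not a surrogate.

valid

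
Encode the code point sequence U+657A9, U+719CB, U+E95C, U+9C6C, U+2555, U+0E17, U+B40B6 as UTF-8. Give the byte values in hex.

F1 A5 9E A9 F1 B1 A7 8B EE A5 9C E9 B1 AC E2 95 95 E0 B8 97 F2 B4 82 B6

U+657A9: 4-byte form → F1 A5 9E A9.
U+719CB: 4-byte form → F1 B1 A7 8B.
U+E95C: 3-byte form → EE A5 9C.
U+9C6C: 3-byte form → E9 B1 AC.
U+2555: 3-byte form → E2 95 95.
U+0E17: 3-byte form → E0 B8 97.
U+B40B6: 4-byte form → F2 B4 82 B6.
Concatenated (24 bytes): F1 A5 9E A9 F1 B1 A7 8B EE A5 9C E9 B1 AC E2 95 95 E0 B8 97 F2 B4 82 B6.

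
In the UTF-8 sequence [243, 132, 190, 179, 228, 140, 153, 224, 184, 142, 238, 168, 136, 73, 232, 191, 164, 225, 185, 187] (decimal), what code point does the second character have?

Offset 0: leading byte 0xF3 = 11110011 → 4-byte char #1 = F3 84 BE B3.
Offset 4: leading byte 0xE4 = 11100100 → 3-byte char #2 = E4 8C 99.
Leading byte 0xE4 = 11100100 matches 1110xxxx → 3-byte sequence.
Byte 1: 0xE4 = 11100100, payload 0100 (4 bits).
Byte 2: 0x8C = 10001100 (10xxxxxx ✓), payload 001100.
Byte 3: 0x99 = 10011001 (10xxxxxx ✓), payload 011001.
Concatenate: 0100001100011001 = 0x4319 (16 bits → U+4319).

U+4319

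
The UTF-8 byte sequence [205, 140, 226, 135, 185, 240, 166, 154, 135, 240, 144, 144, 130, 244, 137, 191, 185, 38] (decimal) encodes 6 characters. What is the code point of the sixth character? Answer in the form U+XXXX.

U+0026

Offset 0: leading byte 0xCD = 11001101 → 2-byte char #1 = CD 8C.
Offset 2: leading byte 0xE2 = 11100010 → 3-byte char #2 = E2 87 B9.
Offset 5: leading byte 0xF0 = 11110000 → 4-byte char #3 = F0 A6 9A 87.
Offset 9: leading byte 0xF0 = 11110000 → 4-byte char #4 = F0 90 90 82.
Offset 13: leading byte 0xF4 = 11110100 → 4-byte char #5 = F4 89 BF B9.
Offset 17: leading byte 0x26 = 00100110 → 1-byte char #6 = 26.
Leading byte 0x26 = 00100110 matches 0xxxxxxx → 1-byte sequence.
Byte 1: 0x26 = 00100110, payload 0100110 (7 bits).
Concatenate: 0100110 = 0x26 (7 bits → U+0026).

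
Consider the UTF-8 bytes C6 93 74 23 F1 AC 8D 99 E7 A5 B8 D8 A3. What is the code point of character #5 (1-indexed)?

Offset 0: leading byte 0xC6 = 11000110 → 2-byte char #1 = C6 93.
Offset 2: leading byte 0x74 = 01110100 → 1-byte char #2 = 74.
Offset 3: leading byte 0x23 = 00100011 → 1-byte char #3 = 23.
Offset 4: leading byte 0xF1 = 11110001 → 4-byte char #4 = F1 AC 8D 99.
Offset 8: leading byte 0xE7 = 11100111 → 3-byte char #5 = E7 A5 B8.
Leading byte 0xE7 = 11100111 matches 1110xxxx → 3-byte sequence.
Byte 1: 0xE7 = 11100111, payload 0111 (4 bits).
Byte 2: 0xA5 = 10100101 (10xxxxxx ✓), payload 100101.
Byte 3: 0xB8 = 10111000 (10xxxxxx ✓), payload 111000.
Concatenate: 0111100101111000 = 0x7978 (16 bits → U+7978).

U+7978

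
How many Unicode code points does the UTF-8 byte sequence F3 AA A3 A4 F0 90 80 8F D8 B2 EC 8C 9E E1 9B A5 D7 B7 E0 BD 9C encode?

Byte at offset 0: 0xF3 = 11110011 → 4-byte char (#1). Advance 4.
Byte at offset 4: 0xF0 = 11110000 → 4-byte char (#2). Advance 4.
Byte at offset 8: 0xD8 = 11011000 → 2-byte char (#3). Advance 2.
Byte at offset 10: 0xEC = 11101100 → 3-byte char (#4). Advance 3.
Byte at offset 13: 0xE1 = 11100001 → 3-byte char (#5). Advance 3.
Byte at offset 16: 0xD7 = 11010111 → 2-byte char (#6). Advance 2.
Byte at offset 18: 0xE0 = 11100000 → 3-byte char (#7). Advance 3.
Reached end at offset 21 after 7 code points.

7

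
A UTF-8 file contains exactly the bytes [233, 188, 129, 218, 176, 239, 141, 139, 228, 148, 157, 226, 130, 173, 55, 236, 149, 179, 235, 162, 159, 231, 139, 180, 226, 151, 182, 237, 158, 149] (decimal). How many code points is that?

11

Byte at offset 0: 0xE9 = 11101001 → 3-byte char (#1). Advance 3.
Byte at offset 3: 0xDA = 11011010 → 2-byte char (#2). Advance 2.
Byte at offset 5: 0xEF = 11101111 → 3-byte char (#3). Advance 3.
Byte at offset 8: 0xE4 = 11100100 → 3-byte char (#4). Advance 3.
Byte at offset 11: 0xE2 = 11100010 → 3-byte char (#5). Advance 3.
Byte at offset 14: 0x37 = 00110111 → 1-byte char (#6). Advance 1.
Byte at offset 15: 0xEC = 11101100 → 3-byte char (#7). Advance 3.
Byte at offset 18: 0xEB = 11101011 → 3-byte char (#8). Advance 3.
Byte at offset 21: 0xE7 = 11100111 → 3-byte char (#9). Advance 3.
Byte at offset 24: 0xE2 = 11100010 → 3-byte char (#10). Advance 3.
Byte at offset 27: 0xED = 11101101 → 3-byte char (#11). Advance 3.
Reached end at offset 30 after 11 code points.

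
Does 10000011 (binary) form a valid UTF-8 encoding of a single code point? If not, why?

Byte 0x83 = 10000011 has the form 10xxxxxx — a continuation byte — but there is no preceding leading byte.

invalid (continuation byte with no leading byte)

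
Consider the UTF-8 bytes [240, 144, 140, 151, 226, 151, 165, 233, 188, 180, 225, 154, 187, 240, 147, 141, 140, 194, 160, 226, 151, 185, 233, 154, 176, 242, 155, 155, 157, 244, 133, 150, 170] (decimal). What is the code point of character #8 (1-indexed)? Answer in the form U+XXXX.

U+96B0

Offset 0: leading byte 0xF0 = 11110000 → 4-byte char #1 = F0 90 8C 97.
Offset 4: leading byte 0xE2 = 11100010 → 3-byte char #2 = E2 97 A5.
Offset 7: leading byte 0xE9 = 11101001 → 3-byte char #3 = E9 BC B4.
Offset 10: leading byte 0xE1 = 11100001 → 3-byte char #4 = E1 9A BB.
Offset 13: leading byte 0xF0 = 11110000 → 4-byte char #5 = F0 93 8D 8C.
Offset 17: leading byte 0xC2 = 11000010 → 2-byte char #6 = C2 A0.
Offset 19: leading byte 0xE2 = 11100010 → 3-byte char #7 = E2 97 B9.
Offset 22: leading byte 0xE9 = 11101001 → 3-byte char #8 = E9 9A B0.
Leading byte 0xE9 = 11101001 matches 1110xxxx → 3-byte sequence.
Byte 1: 0xE9 = 11101001, payload 1001 (4 bits).
Byte 2: 0x9A = 10011010 (10xxxxxx ✓), payload 011010.
Byte 3: 0xB0 = 10110000 (10xxxxxx ✓), payload 110000.
Concatenate: 1001011010110000 = 0x96B0 (16 bits → U+96B0).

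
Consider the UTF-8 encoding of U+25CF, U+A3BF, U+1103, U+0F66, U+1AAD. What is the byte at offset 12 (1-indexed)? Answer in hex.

0xA6

1-indexed offset 12 is 0-indexed offset 11.
U+25CF → 3-byte form E2 97 8F at offsets 0–2.
U+A3BF → 3-byte form EA 8E BF at offsets 3–5.
U+1103 → 3-byte form E1 84 83 at offsets 6–8.
U+0F66 → 3-byte form E0 BD A6 at offsets 9–11.
Offset 11 falls in char 4's range; it's byte 3 of E0 BD A6 = 0xA6.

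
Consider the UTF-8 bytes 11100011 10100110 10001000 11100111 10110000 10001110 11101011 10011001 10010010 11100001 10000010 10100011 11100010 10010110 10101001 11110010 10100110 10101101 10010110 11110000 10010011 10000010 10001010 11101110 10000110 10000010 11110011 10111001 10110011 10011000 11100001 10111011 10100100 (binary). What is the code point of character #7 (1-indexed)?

U+1308A

Offset 0: leading byte 0xE3 = 11100011 → 3-byte char #1 = E3 A6 88.
Offset 3: leading byte 0xE7 = 11100111 → 3-byte char #2 = E7 B0 8E.
Offset 6: leading byte 0xEB = 11101011 → 3-byte char #3 = EB 99 92.
Offset 9: leading byte 0xE1 = 11100001 → 3-byte char #4 = E1 82 A3.
Offset 12: leading byte 0xE2 = 11100010 → 3-byte char #5 = E2 96 A9.
Offset 15: leading byte 0xF2 = 11110010 → 4-byte char #6 = F2 A6 AD 96.
Offset 19: leading byte 0xF0 = 11110000 → 4-byte char #7 = F0 93 82 8A.
Leading byte 0xF0 = 11110000 matches 11110xxx → 4-byte sequence.
Byte 1: 0xF0 = 11110000, payload 000 (3 bits).
Byte 2: 0x93 = 10010011 (10xxxxxx ✓), payload 010011.
Byte 3: 0x82 = 10000010 (10xxxxxx ✓), payload 000010.
Byte 4: 0x8A = 10001010 (10xxxxxx ✓), payload 001010.
Concatenate: 000010011000010001010 = 0x1308A (21 bits → U+1308A).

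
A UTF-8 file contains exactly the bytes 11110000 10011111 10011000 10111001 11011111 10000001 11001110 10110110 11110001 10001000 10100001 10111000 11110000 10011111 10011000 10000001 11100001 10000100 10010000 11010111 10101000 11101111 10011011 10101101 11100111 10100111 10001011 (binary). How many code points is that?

9

Byte at offset 0: 0xF0 = 11110000 → 4-byte char (#1). Advance 4.
Byte at offset 4: 0xDF = 11011111 → 2-byte char (#2). Advance 2.
Byte at offset 6: 0xCE = 11001110 → 2-byte char (#3). Advance 2.
Byte at offset 8: 0xF1 = 11110001 → 4-byte char (#4). Advance 4.
Byte at offset 12: 0xF0 = 11110000 → 4-byte char (#5). Advance 4.
Byte at offset 16: 0xE1 = 11100001 → 3-byte char (#6). Advance 3.
Byte at offset 19: 0xD7 = 11010111 → 2-byte char (#7). Advance 2.
Byte at offset 21: 0xEF = 11101111 → 3-byte char (#8). Advance 3.
Byte at offset 24: 0xE7 = 11100111 → 3-byte char (#9). Advance 3.
Reached end at offset 27 after 9 code points.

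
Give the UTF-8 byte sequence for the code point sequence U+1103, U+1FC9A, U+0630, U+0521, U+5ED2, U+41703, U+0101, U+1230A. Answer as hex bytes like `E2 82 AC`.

E1 84 83 F0 9F B2 9A D8 B0 D4 A1 E5 BB 92 F1 81 9C 83 C4 81 F0 92 8C 8A

U+1103: 3-byte form → E1 84 83.
U+1FC9A: 4-byte form → F0 9F B2 9A.
U+0630: 2-byte form → D8 B0.
U+0521: 2-byte form → D4 A1.
U+5ED2: 3-byte form → E5 BB 92.
U+41703: 4-byte form → F1 81 9C 83.
U+0101: 2-byte form → C4 81.
U+1230A: 4-byte form → F0 92 8C 8A.
Concatenated (24 bytes): E1 84 83 F0 9F B2 9A D8 B0 D4 A1 E5 BB 92 F1 81 9C 83 C4 81 F0 92 8C 8A.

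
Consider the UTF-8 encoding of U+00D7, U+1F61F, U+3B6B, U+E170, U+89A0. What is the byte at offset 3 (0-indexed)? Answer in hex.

U+00D7 → 2-byte form C3 97 at offsets 0–1.
U+1F61F → 4-byte form F0 9F 98 9F at offsets 2–5.
Offset 3 falls in char 2's range; it's byte 2 of F0 9F 98 9F = 0x9F.

0x9F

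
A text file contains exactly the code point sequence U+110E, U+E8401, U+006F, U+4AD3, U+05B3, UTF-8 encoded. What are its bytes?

E1 84 8E F3 A8 90 81 6F E4 AB 93 D6 B3

U+110E: 3-byte form → E1 84 8E.
U+E8401: 4-byte form → F3 A8 90 81.
U+006F: 1-byte form → 6F.
U+4AD3: 3-byte form → E4 AB 93.
U+05B3: 2-byte form → D6 B3.
Concatenated (13 bytes): E1 84 8E F3 A8 90 81 6F E4 AB 93 D6 B3.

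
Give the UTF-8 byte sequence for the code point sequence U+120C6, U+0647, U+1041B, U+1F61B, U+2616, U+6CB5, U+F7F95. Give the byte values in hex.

F0 92 83 86 D9 87 F0 90 90 9B F0 9F 98 9B E2 98 96 E6 B2 B5 F3 B7 BE 95

U+120C6: 4-byte form → F0 92 83 86.
U+0647: 2-byte form → D9 87.
U+1041B: 4-byte form → F0 90 90 9B.
U+1F61B: 4-byte form → F0 9F 98 9B.
U+2616: 3-byte form → E2 98 96.
U+6CB5: 3-byte form → E6 B2 B5.
U+F7F95: 4-byte form → F3 B7 BE 95.
Concatenated (24 bytes): F0 92 83 86 D9 87 F0 90 90 9B F0 9F 98 9B E2 98 96 E6 B2 B5 F3 B7 BE 95.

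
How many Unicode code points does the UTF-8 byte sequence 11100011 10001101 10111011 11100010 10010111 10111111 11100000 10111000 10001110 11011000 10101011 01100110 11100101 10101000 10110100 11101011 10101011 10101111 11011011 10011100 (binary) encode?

8

Byte at offset 0: 0xE3 = 11100011 → 3-byte char (#1). Advance 3.
Byte at offset 3: 0xE2 = 11100010 → 3-byte char (#2). Advance 3.
Byte at offset 6: 0xE0 = 11100000 → 3-byte char (#3). Advance 3.
Byte at offset 9: 0xD8 = 11011000 → 2-byte char (#4). Advance 2.
Byte at offset 11: 0x66 = 01100110 → 1-byte char (#5). Advance 1.
Byte at offset 12: 0xE5 = 11100101 → 3-byte char (#6). Advance 3.
Byte at offset 15: 0xEB = 11101011 → 3-byte char (#7). Advance 3.
Byte at offset 18: 0xDB = 11011011 → 2-byte char (#8). Advance 2.
Reached end at offset 20 after 8 code points.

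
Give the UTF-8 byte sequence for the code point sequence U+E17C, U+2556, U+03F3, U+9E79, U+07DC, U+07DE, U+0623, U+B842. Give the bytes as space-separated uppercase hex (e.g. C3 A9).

EE 85 BC E2 95 96 CF B3 E9 B9 B9 DF 9C DF 9E D8 A3 EB A1 82

U+E17C: 3-byte form → EE 85 BC.
U+2556: 3-byte form → E2 95 96.
U+03F3: 2-byte form → CF B3.
U+9E79: 3-byte form → E9 B9 B9.
U+07DC: 2-byte form → DF 9C.
U+07DE: 2-byte form → DF 9E.
U+0623: 2-byte form → D8 A3.
U+B842: 3-byte form → EB A1 82.
Concatenated (20 bytes): EE 85 BC E2 95 96 CF B3 E9 B9 B9 DF 9C DF 9E D8 A3 EB A1 82.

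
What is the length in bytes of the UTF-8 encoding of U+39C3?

U+39C3 = 0x39C3. UTF-8 uses 1 byte below 0x80, 2 below 0x800, 3 below 0x10000, 4 up to 0x10FFFF. 0x39C3 is in U+0800–U+FFFF → 3 bytes.

3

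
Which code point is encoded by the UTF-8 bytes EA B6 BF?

Leading byte 0xEA = 11101010 matches 1110xxxx → 3-byte sequence.
Byte 1: 0xEA = 11101010, payload 1010 (4 bits).
Byte 2: 0xB6 = 10110110 (10xxxxxx ✓), payload 110110.
Byte 3: 0xBF = 10111111 (10xxxxxx ✓), payload 111111.
Concatenate: 1010110110111111 = 0xADBF (16 bits → U+ADBF).

U+ADBF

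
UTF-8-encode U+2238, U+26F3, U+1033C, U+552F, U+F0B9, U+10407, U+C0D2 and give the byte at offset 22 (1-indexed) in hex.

0x83

1-indexed offset 22 is 0-indexed offset 21.
U+2238 → 3-byte form E2 88 B8 at offsets 0–2.
U+26F3 → 3-byte form E2 9B B3 at offsets 3–5.
U+1033C → 4-byte form F0 90 8C BC at offsets 6–9.
U+552F → 3-byte form E5 94 AF at offsets 10–12.
U+F0B9 → 3-byte form EF 82 B9 at offsets 13–15.
U+10407 → 4-byte form F0 90 90 87 at offsets 16–19.
U+C0D2 → 3-byte form EC 83 92 at offsets 20–22.
Offset 21 falls in char 7's range; it's byte 2 of EC 83 92 = 0x83.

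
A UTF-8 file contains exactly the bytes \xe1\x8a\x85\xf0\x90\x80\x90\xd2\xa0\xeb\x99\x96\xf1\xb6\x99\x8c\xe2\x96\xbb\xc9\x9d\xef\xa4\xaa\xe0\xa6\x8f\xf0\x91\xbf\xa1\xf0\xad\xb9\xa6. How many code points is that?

Byte at offset 0: 0xE1 = 11100001 → 3-byte char (#1). Advance 3.
Byte at offset 3: 0xF0 = 11110000 → 4-byte char (#2). Advance 4.
Byte at offset 7: 0xD2 = 11010010 → 2-byte char (#3). Advance 2.
Byte at offset 9: 0xEB = 11101011 → 3-byte char (#4). Advance 3.
Byte at offset 12: 0xF1 = 11110001 → 4-byte char (#5). Advance 4.
Byte at offset 16: 0xE2 = 11100010 → 3-byte char (#6). Advance 3.
Byte at offset 19: 0xC9 = 11001001 → 2-byte char (#7). Advance 2.
Byte at offset 21: 0xEF = 11101111 → 3-byte char (#8). Advance 3.
Byte at offset 24: 0xE0 = 11100000 → 3-byte char (#9). Advance 3.
Byte at offset 27: 0xF0 = 11110000 → 4-byte char (#10). Advance 4.
Byte at offset 31: 0xF0 = 11110000 → 4-byte char (#11). Advance 4.
Reached end at offset 35 after 11 code points.

11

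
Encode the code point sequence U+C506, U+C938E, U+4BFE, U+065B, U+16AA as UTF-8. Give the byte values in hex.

EC 94 86 F3 89 8E 8E E4 AF BE D9 9B E1 9A AA

U+C506: 3-byte form → EC 94 86.
U+C938E: 4-byte form → F3 89 8E 8E.
U+4BFE: 3-byte form → E4 AF BE.
U+065B: 2-byte form → D9 9B.
U+16AA: 3-byte form → E1 9A AA.
Concatenated (15 bytes): EC 94 86 F3 89 8E 8E E4 AF BE D9 9B E1 9A AA.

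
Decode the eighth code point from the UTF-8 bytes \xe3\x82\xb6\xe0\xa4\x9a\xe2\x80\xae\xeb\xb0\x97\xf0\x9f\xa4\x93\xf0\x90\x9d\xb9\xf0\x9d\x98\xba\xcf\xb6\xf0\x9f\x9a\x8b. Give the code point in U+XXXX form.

U+03F6

Offset 0: leading byte 0xE3 = 11100011 → 3-byte char #1 = E3 82 B6.
Offset 3: leading byte 0xE0 = 11100000 → 3-byte char #2 = E0 A4 9A.
Offset 6: leading byte 0xE2 = 11100010 → 3-byte char #3 = E2 80 AE.
Offset 9: leading byte 0xEB = 11101011 → 3-byte char #4 = EB B0 97.
Offset 12: leading byte 0xF0 = 11110000 → 4-byte char #5 = F0 9F A4 93.
Offset 16: leading byte 0xF0 = 11110000 → 4-byte char #6 = F0 90 9D B9.
Offset 20: leading byte 0xF0 = 11110000 → 4-byte char #7 = F0 9D 98 BA.
Offset 24: leading byte 0xCF = 11001111 → 2-byte char #8 = CF B6.
Leading byte 0xCF = 11001111 matches 110xxxxx → 2-byte sequence.
Byte 1: 0xCF = 11001111, payload 01111 (5 bits).
Byte 2: 0xB6 = 10110110 (10xxxxxx ✓), payload 110110.
Concatenate: 01111110110 = 0x3F6 (11 bits → U+03F6).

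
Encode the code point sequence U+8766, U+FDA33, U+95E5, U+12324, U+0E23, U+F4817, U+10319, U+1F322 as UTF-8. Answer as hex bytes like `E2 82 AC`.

E8 9D A6 F3 BD A8 B3 E9 97 A5 F0 92 8C A4 E0 B8 A3 F3 B4 A0 97 F0 90 8C 99 F0 9F 8C A2

U+8766: 3-byte form → E8 9D A6.
U+FDA33: 4-byte form → F3 BD A8 B3.
U+95E5: 3-byte form → E9 97 A5.
U+12324: 4-byte form → F0 92 8C A4.
U+0E23: 3-byte form → E0 B8 A3.
U+F4817: 4-byte form → F3 B4 A0 97.
U+10319: 4-byte form → F0 90 8C 99.
U+1F322: 4-byte form → F0 9F 8C A2.
Concatenated (29 bytes): E8 9D A6 F3 BD A8 B3 E9 97 A5 F0 92 8C A4 E0 B8 A3 F3 B4 A0 97 F0 90 8C 99 F0 9F 8C A2.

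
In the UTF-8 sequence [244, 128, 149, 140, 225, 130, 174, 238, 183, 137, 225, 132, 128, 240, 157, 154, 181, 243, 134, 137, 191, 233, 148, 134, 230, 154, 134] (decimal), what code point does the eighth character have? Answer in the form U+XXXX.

Offset 0: leading byte 0xF4 = 11110100 → 4-byte char #1 = F4 80 95 8C.
Offset 4: leading byte 0xE1 = 11100001 → 3-byte char #2 = E1 82 AE.
Offset 7: leading byte 0xEE = 11101110 → 3-byte char #3 = EE B7 89.
Offset 10: leading byte 0xE1 = 11100001 → 3-byte char #4 = E1 84 80.
Offset 13: leading byte 0xF0 = 11110000 → 4-byte char #5 = F0 9D 9A B5.
Offset 17: leading byte 0xF3 = 11110011 → 4-byte char #6 = F3 86 89 BF.
Offset 21: leading byte 0xE9 = 11101001 → 3-byte char #7 = E9 94 86.
Offset 24: leading byte 0xE6 = 11100110 → 3-byte char #8 = E6 9A 86.
Leading byte 0xE6 = 11100110 matches 1110xxxx → 3-byte sequence.
Byte 1: 0xE6 = 11100110, payload 0110 (4 bits).
Byte 2: 0x9A = 10011010 (10xxxxxx ✓), payload 011010.
Byte 3: 0x86 = 10000110 (10xxxxxx ✓), payload 000110.
Concatenate: 0110011010000110 = 0x6686 (16 bits → U+6686).

U+6686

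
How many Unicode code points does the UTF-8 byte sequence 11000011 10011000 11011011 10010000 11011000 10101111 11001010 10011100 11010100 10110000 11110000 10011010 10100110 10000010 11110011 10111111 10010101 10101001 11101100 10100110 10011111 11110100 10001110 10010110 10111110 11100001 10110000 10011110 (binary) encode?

10

Byte at offset 0: 0xC3 = 11000011 → 2-byte char (#1). Advance 2.
Byte at offset 2: 0xDB = 11011011 → 2-byte char (#2). Advance 2.
Byte at offset 4: 0xD8 = 11011000 → 2-byte char (#3). Advance 2.
Byte at offset 6: 0xCA = 11001010 → 2-byte char (#4). Advance 2.
Byte at offset 8: 0xD4 = 11010100 → 2-byte char (#5). Advance 2.
Byte at offset 10: 0xF0 = 11110000 → 4-byte char (#6). Advance 4.
Byte at offset 14: 0xF3 = 11110011 → 4-byte char (#7). Advance 4.
Byte at offset 18: 0xEC = 11101100 → 3-byte char (#8). Advance 3.
Byte at offset 21: 0xF4 = 11110100 → 4-byte char (#9). Advance 4.
Byte at offset 25: 0xE1 = 11100001 → 3-byte char (#10). Advance 3.
Reached end at offset 28 after 10 code points.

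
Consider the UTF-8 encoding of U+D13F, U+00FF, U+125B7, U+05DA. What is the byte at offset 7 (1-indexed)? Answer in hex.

1-indexed offset 7 is 0-indexed offset 6.
U+D13F → 3-byte form ED 84 BF at offsets 0–2.
U+00FF → 2-byte form C3 BF at offsets 3–4.
U+125B7 → 4-byte form F0 92 96 B7 at offsets 5–8.
Offset 6 falls in char 3's range; it's byte 2 of F0 92 96 B7 = 0x92.

0x92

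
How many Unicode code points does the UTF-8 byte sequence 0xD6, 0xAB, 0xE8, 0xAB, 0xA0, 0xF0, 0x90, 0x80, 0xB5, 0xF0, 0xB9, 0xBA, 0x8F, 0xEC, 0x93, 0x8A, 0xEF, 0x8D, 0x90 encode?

6

Byte at offset 0: 0xD6 = 11010110 → 2-byte char (#1). Advance 2.
Byte at offset 2: 0xE8 = 11101000 → 3-byte char (#2). Advance 3.
Byte at offset 5: 0xF0 = 11110000 → 4-byte char (#3). Advance 4.
Byte at offset 9: 0xF0 = 11110000 → 4-byte char (#4). Advance 4.
Byte at offset 13: 0xEC = 11101100 → 3-byte char (#5). Advance 3.
Byte at offset 16: 0xEF = 11101111 → 3-byte char (#6). Advance 3.
Reached end at offset 19 after 6 code points.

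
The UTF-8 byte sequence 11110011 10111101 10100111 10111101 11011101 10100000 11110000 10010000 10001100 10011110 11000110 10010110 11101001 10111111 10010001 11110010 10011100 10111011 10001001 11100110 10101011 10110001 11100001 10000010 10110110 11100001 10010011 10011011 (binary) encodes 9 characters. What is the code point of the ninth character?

U+14DB

Offset 0: leading byte 0xF3 = 11110011 → 4-byte char #1 = F3 BD A7 BD.
Offset 4: leading byte 0xDD = 11011101 → 2-byte char #2 = DD A0.
Offset 6: leading byte 0xF0 = 11110000 → 4-byte char #3 = F0 90 8C 9E.
Offset 10: leading byte 0xC6 = 11000110 → 2-byte char #4 = C6 96.
Offset 12: leading byte 0xE9 = 11101001 → 3-byte char #5 = E9 BF 91.
Offset 15: leading byte 0xF2 = 11110010 → 4-byte char #6 = F2 9C BB 89.
Offset 19: leading byte 0xE6 = 11100110 → 3-byte char #7 = E6 AB B1.
Offset 22: leading byte 0xE1 = 11100001 → 3-byte char #8 = E1 82 B6.
Offset 25: leading byte 0xE1 = 11100001 → 3-byte char #9 = E1 93 9B.
Leading byte 0xE1 = 11100001 matches 1110xxxx → 3-byte sequence.
Byte 1: 0xE1 = 11100001, payload 0001 (4 bits).
Byte 2: 0x93 = 10010011 (10xxxxxx ✓), payload 010011.
Byte 3: 0x9B = 10011011 (10xxxxxx ✓), payload 011011.
Concatenate: 0001010011011011 = 0x14DB (16 bits → U+14DB).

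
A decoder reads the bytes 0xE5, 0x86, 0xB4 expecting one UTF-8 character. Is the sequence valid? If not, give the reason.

valid

Leading byte 0xE5 = 11100101 → 3-byte form.
Continuation bytes 0x86=10000110, 0xB4=10110100 all match 10xxxxxx.
Decoded value 0x51B4 is ≥ 0x800 (shortest form) and not a surrogate.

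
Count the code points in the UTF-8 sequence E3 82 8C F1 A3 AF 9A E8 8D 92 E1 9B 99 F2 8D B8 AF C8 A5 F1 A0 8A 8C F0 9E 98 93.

Byte at offset 0: 0xE3 = 11100011 → 3-byte char (#1). Advance 3.
Byte at offset 3: 0xF1 = 11110001 → 4-byte char (#2). Advance 4.
Byte at offset 7: 0xE8 = 11101000 → 3-byte char (#3). Advance 3.
Byte at offset 10: 0xE1 = 11100001 → 3-byte char (#4). Advance 3.
Byte at offset 13: 0xF2 = 11110010 → 4-byte char (#5). Advance 4.
Byte at offset 17: 0xC8 = 11001000 → 2-byte char (#6). Advance 2.
Byte at offset 19: 0xF1 = 11110001 → 4-byte char (#7). Advance 4.
Byte at offset 23: 0xF0 = 11110000 → 4-byte char (#8). Advance 4.
Reached end at offset 27 after 8 code points.

8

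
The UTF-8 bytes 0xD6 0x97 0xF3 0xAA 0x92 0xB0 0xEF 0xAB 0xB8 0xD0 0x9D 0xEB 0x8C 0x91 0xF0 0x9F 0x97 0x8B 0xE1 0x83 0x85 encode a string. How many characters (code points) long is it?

Byte at offset 0: 0xD6 = 11010110 → 2-byte char (#1). Advance 2.
Byte at offset 2: 0xF3 = 11110011 → 4-byte char (#2). Advance 4.
Byte at offset 6: 0xEF = 11101111 → 3-byte char (#3). Advance 3.
Byte at offset 9: 0xD0 = 11010000 → 2-byte char (#4). Advance 2.
Byte at offset 11: 0xEB = 11101011 → 3-byte char (#5). Advance 3.
Byte at offset 14: 0xF0 = 11110000 → 4-byte char (#6). Advance 4.
Byte at offset 18: 0xE1 = 11100001 → 3-byte char (#7). Advance 3.
Reached end at offset 21 after 7 code points.

7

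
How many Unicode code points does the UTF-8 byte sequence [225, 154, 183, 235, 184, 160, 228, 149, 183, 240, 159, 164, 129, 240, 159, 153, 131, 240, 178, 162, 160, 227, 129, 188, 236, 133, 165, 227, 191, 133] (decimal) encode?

Byte at offset 0: 0xE1 = 11100001 → 3-byte char (#1). Advance 3.
Byte at offset 3: 0xEB = 11101011 → 3-byte char (#2). Advance 3.
Byte at offset 6: 0xE4 = 11100100 → 3-byte char (#3). Advance 3.
Byte at offset 9: 0xF0 = 11110000 → 4-byte char (#4). Advance 4.
Byte at offset 13: 0xF0 = 11110000 → 4-byte char (#5). Advance 4.
Byte at offset 17: 0xF0 = 11110000 → 4-byte char (#6). Advance 4.
Byte at offset 21: 0xE3 = 11100011 → 3-byte char (#7). Advance 3.
Byte at offset 24: 0xEC = 11101100 → 3-byte char (#8). Advance 3.
Byte at offset 27: 0xE3 = 11100011 → 3-byte char (#9). Advance 3.
Reached end at offset 30 after 9 code points.

9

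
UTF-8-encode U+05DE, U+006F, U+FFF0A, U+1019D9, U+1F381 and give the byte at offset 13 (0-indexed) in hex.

U+05DE → 2-byte form D7 9E at offsets 0–1.
U+006F → 1-byte form 6F at offsets 2–2.
U+FFF0A → 4-byte form F3 BF BC 8A at offsets 3–6.
U+1019D9 → 4-byte form F4 81 A7 99 at offsets 7–10.
U+1F381 → 4-byte form F0 9F 8E 81 at offsets 11–14.
Offset 13 falls in char 5's range; it's byte 3 of F0 9F 8E 81 = 0x8E.

0x8E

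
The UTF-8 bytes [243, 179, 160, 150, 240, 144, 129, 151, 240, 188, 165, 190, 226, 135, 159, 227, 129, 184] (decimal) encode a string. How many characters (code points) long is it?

5

Byte at offset 0: 0xF3 = 11110011 → 4-byte char (#1). Advance 4.
Byte at offset 4: 0xF0 = 11110000 → 4-byte char (#2). Advance 4.
Byte at offset 8: 0xF0 = 11110000 → 4-byte char (#3). Advance 4.
Byte at offset 12: 0xE2 = 11100010 → 3-byte char (#4). Advance 3.
Byte at offset 15: 0xE3 = 11100011 → 3-byte char (#5). Advance 3.
Reached end at offset 18 after 5 code points.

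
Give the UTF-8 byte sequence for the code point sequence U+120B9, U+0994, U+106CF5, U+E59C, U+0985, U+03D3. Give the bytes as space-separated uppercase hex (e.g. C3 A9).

U+120B9: 4-byte form → F0 92 82 B9.
U+0994: 3-byte form → E0 A6 94.
U+106CF5: 4-byte form → F4 86 B3 B5.
U+E59C: 3-byte form → EE 96 9C.
U+0985: 3-byte form → E0 A6 85.
U+03D3: 2-byte form → CF 93.
Concatenated (19 bytes): F0 92 82 B9 E0 A6 94 F4 86 B3 B5 EE 96 9C E0 A6 85 CF 93.

F0 92 82 B9 E0 A6 94 F4 86 B3 B5 EE 96 9C E0 A6 85 CF 93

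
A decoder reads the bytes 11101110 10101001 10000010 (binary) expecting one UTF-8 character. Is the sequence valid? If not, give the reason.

Leading byte 0xEE = 11101110 → 3-byte form.
Continuation bytes 0xA9=10101001, 0x82=10000010 all match 10xxxxxx.
Decoded value 0xEA42 is ≥ 0x800 (shortest form) and not a surrogate.

valid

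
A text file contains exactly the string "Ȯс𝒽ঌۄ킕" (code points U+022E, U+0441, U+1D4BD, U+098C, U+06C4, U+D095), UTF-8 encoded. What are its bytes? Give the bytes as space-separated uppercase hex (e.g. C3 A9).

C8 AE D1 81 F0 9D 92 BD E0 A6 8C DB 84 ED 82 95

U+022E: 2-byte form → C8 AE.
U+0441: 2-byte form → D1 81.
U+1D4BD: 4-byte form → F0 9D 92 BD.
U+098C: 3-byte form → E0 A6 8C.
U+06C4: 2-byte form → DB 84.
U+D095: 3-byte form → ED 82 95.
Concatenated (16 bytes): C8 AE D1 81 F0 9D 92 BD E0 A6 8C DB 84 ED 82 95.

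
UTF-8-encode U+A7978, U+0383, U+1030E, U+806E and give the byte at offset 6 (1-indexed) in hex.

1-indexed offset 6 is 0-indexed offset 5.
U+A7978 → 4-byte form F2 A7 A5 B8 at offsets 0–3.
U+0383 → 2-byte form CE 83 at offsets 4–5.
Offset 5 falls in char 2's range; it's byte 2 of CE 83 = 0x83.

0x83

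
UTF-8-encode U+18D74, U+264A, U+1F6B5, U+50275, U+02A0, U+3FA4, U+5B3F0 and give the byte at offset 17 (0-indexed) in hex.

U+18D74 → 4-byte form F0 98 B5 B4 at offsets 0–3.
U+264A → 3-byte form E2 99 8A at offsets 4–6.
U+1F6B5 → 4-byte form F0 9F 9A B5 at offsets 7–10.
U+50275 → 4-byte form F1 90 89 B5 at offsets 11–14.
U+02A0 → 2-byte form CA A0 at offsets 15–16.
U+3FA4 → 3-byte form E3 BE A4 at offsets 17–19.
Offset 17 falls in char 6's range; it's byte 1 of E3 BE A4 = 0xE3.

0xE3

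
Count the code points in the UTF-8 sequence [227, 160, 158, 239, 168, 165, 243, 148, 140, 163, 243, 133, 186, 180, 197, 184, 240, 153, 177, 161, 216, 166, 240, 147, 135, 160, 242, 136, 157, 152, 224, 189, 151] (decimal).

10

Byte at offset 0: 0xE3 = 11100011 → 3-byte char (#1). Advance 3.
Byte at offset 3: 0xEF = 11101111 → 3-byte char (#2). Advance 3.
Byte at offset 6: 0xF3 = 11110011 → 4-byte char (#3). Advance 4.
Byte at offset 10: 0xF3 = 11110011 → 4-byte char (#4). Advance 4.
Byte at offset 14: 0xC5 = 11000101 → 2-byte char (#5). Advance 2.
Byte at offset 16: 0xF0 = 11110000 → 4-byte char (#6). Advance 4.
Byte at offset 20: 0xD8 = 11011000 → 2-byte char (#7). Advance 2.
Byte at offset 22: 0xF0 = 11110000 → 4-byte char (#8). Advance 4.
Byte at offset 26: 0xF2 = 11110010 → 4-byte char (#9). Advance 4.
Byte at offset 30: 0xE0 = 11100000 → 3-byte char (#10). Advance 3.
Reached end at offset 33 after 10 code points.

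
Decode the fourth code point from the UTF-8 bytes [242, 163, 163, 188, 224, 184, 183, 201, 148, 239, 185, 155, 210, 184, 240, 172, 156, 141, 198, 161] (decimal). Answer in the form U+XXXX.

U+FE5B

Offset 0: leading byte 0xF2 = 11110010 → 4-byte char #1 = F2 A3 A3 BC.
Offset 4: leading byte 0xE0 = 11100000 → 3-byte char #2 = E0 B8 B7.
Offset 7: leading byte 0xC9 = 11001001 → 2-byte char #3 = C9 94.
Offset 9: leading byte 0xEF = 11101111 → 3-byte char #4 = EF B9 9B.
Leading byte 0xEF = 11101111 matches 1110xxxx → 3-byte sequence.
Byte 1: 0xEF = 11101111, payload 1111 (4 bits).
Byte 2: 0xB9 = 10111001 (10xxxxxx ✓), payload 111001.
Byte 3: 0x9B = 10011011 (10xxxxxx ✓), payload 011011.
Concatenate: 1111111001011011 = 0xFE5B (16 bits → U+FE5B).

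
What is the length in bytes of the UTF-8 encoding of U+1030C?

4

U+1030C = 0x1030C. UTF-8 uses 1 byte below 0x80, 2 below 0x800, 3 below 0x10000, 4 up to 0x10FFFF. 0x1030C is in U+10000–U+10FFFF → 4 bytes.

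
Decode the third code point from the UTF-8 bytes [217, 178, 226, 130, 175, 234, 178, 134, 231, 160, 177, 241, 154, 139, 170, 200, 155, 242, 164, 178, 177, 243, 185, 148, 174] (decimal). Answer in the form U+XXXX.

U+AC86

Offset 0: leading byte 0xD9 = 11011001 → 2-byte char #1 = D9 B2.
Offset 2: leading byte 0xE2 = 11100010 → 3-byte char #2 = E2 82 AF.
Offset 5: leading byte 0xEA = 11101010 → 3-byte char #3 = EA B2 86.
Leading byte 0xEA = 11101010 matches 1110xxxx → 3-byte sequence.
Byte 1: 0xEA = 11101010, payload 1010 (4 bits).
Byte 2: 0xB2 = 10110010 (10xxxxxx ✓), payload 110010.
Byte 3: 0x86 = 10000110 (10xxxxxx ✓), payload 000110.
Concatenate: 1010110010000110 = 0xAC86 (16 bits → U+AC86).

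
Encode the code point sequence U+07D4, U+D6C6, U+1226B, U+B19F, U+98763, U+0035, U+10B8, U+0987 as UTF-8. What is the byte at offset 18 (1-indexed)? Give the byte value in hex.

1-indexed offset 18 is 0-indexed offset 17.
U+07D4 → 2-byte form DF 94 at offsets 0–1.
U+D6C6 → 3-byte form ED 9B 86 at offsets 2–4.
U+1226B → 4-byte form F0 92 89 AB at offsets 5–8.
U+B19F → 3-byte form EB 86 9F at offsets 9–11.
U+98763 → 4-byte form F2 98 9D A3 at offsets 12–15.
U+0035 → 1-byte form 35 at offsets 16–16.
U+10B8 → 3-byte form E1 82 B8 at offsets 17–19.
Offset 17 falls in char 7's range; it's byte 1 of E1 82 B8 = 0xE1.

0xE1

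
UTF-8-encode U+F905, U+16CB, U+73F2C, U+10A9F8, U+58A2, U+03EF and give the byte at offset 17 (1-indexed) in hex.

0xA2

1-indexed offset 17 is 0-indexed offset 16.
U+F905 → 3-byte form EF A4 85 at offsets 0–2.
U+16CB → 3-byte form E1 9B 8B at offsets 3–5.
U+73F2C → 4-byte form F1 B3 BC AC at offsets 6–9.
U+10A9F8 → 4-byte form F4 8A A7 B8 at offsets 10–13.
U+58A2 → 3-byte form E5 A2 A2 at offsets 14–16.
Offset 16 falls in char 5's range; it's byte 3 of E5 A2 A2 = 0xA2.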